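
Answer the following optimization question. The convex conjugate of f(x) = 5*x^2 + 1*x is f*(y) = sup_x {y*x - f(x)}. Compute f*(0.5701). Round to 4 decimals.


f*(y) = sup_x {y*x - a*x^2 - b*x} = sup_x {(y-b)*x - a*x^2}
FOC: (y - b) - 2a*x = 0 => x* = (y - b)/(2a)
x* = (0.5701 - 1)/(2*5) = -0.043
f*(0.5701) = (y-b)^2/(4a) = (0.5701 - 1)^2/(4*5)
= 0.1848/20 = 0.0092


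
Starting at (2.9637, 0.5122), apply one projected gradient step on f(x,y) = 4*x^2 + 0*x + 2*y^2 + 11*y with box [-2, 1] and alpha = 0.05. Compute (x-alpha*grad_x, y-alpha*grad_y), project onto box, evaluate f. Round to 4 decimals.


Step 1: Compute gradient at (2.9637, 0.5122).
grad_x = 2*4*2.9637 + 0 = 23.7096
grad_y = 2*2*0.5122 + 11 = 13.0488
Step 2: Gradient step.
x_raw = 2.9637 - 0.05*23.7096 = 1.7782
y_raw = 0.5122 - 0.05*13.0488 = -0.1402
Step 3: Project onto [-2, 1].
x_proj = clip(1.7782) = 1.0
y_proj = clip(-0.1402) = -0.1402
Step 4: Evaluate f.
f(1.0, -0.1402) = 2.4967


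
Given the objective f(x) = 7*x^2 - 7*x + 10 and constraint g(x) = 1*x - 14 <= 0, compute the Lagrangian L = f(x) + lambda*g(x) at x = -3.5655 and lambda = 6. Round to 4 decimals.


Step 1: Evaluate f(x).
f(-3.5655) = 7*(-3.5655)^2 - 7*(-3.5655) + 10 = 123.948
Step 2: Evaluate g(x).
g(-3.5655) = 1*-3.5655 - 14 = -17.5655
Step 3: Compute Lagrangian.
L = 123.948 + 6*-17.5655 = 18.555


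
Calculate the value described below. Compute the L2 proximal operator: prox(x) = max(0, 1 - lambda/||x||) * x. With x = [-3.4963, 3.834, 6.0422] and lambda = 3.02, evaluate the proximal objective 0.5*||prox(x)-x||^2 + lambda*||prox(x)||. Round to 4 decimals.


Step 1: Compute ||x||.
||x|| = 7.9644
Step 2: Compute scaling factor.
scale = max(0, 1 - 3.02/7.9644) = 0.6208
Step 3: prox(x) = [-2.1705, 2.3802, 3.7511]
||prox(x)|| = 4.9444
Step 4: Proximal objective.
0.5*||prox-x||^2 = 4.5602
lambda*||prox|| = 14.9321
Total = 19.4923


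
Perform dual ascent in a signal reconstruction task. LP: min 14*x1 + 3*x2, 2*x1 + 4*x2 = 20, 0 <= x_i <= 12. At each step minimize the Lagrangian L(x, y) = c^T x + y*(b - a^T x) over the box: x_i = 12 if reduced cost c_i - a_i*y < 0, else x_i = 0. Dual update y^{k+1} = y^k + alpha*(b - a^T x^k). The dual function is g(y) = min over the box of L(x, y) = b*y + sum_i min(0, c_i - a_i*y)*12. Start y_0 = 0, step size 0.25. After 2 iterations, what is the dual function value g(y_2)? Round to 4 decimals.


Dual ascent for LP: min 14*x1 + 3*x2, 2*x1 + 4*x2 = 20, 0 <= x_i <= 12
Step 1: y^k = 0.0, reduced costs: (14.0, 3.0)
  x^k = (0.0, 0.0), subgradient = b - a^T x = 20.0
  y^{k+1} = 0.0 + 0.25*20.0 = 5.0
Step 2: y^k = 5.0, reduced costs: (4.0, -17.0)
  x^k = (0.0, 12.0), subgradient = b - a^T x = -28.0
  y^{k+1} = 5.0 + 0.25*-28.0 = -2.0
Dual objective at y_2 = -2.0: reduced costs (18.0, 11.0), box minimizer x = (0.0, 0.0)
g(y_2) = b*y + (c1 - a1*y)*x1 + (c2 - a2*y)*x2 = 20*(-2.0) + 18.0*0.0 + 11.0*0.0 = -40.0 + 0.0 + 0.0 = -40.0


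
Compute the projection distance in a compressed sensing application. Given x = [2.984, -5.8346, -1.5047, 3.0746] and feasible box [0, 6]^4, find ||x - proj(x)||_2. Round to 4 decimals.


Project each component onto [0, 6].
clip(2.984) = 2.984, clip(-5.8346) = 0.0, clip(-1.5047) = 0.0, clip(3.0746) = 3.0746
Projection = [2.984, 0.0, 0.0, 3.0746]
Squared diffs: [0.0, 34.0426, 2.2641, 0.0]
Distance = sqrt(36.3067) = 6.0255


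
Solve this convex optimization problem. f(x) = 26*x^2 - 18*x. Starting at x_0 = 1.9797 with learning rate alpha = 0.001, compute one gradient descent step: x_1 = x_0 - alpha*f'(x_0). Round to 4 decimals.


We compute the gradient at x_0 and apply the update.
f'(x) = 52*x - 18
f'(1.9797) = 52*1.9797 - 18 = 84.9444
x_1 = 1.9797 - 0.001*84.9444 = 1.8948


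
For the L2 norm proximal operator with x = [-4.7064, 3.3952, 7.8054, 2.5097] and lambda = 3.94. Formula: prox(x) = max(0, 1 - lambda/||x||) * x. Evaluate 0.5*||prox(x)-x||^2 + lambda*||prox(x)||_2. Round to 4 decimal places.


Step 1: Compute ||x||.
||x|| = 10.0449
Step 2: Compute scaling factor.
scale = max(0, 1 - 3.94/10.0449) = 0.6078
Step 3: prox(x) = [-2.8604, 2.0635, 4.7438, 1.5253]
||prox(x)|| = 6.1049
Step 4: Proximal objective.
0.5*||prox-x||^2 = 7.7618
lambda*||prox|| = 24.0533
Total = 31.8152


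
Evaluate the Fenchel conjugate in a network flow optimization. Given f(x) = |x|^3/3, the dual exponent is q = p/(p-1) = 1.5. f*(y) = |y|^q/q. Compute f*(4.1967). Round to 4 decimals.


The conjugate exponent q satisfies 1/p + 1/q = 1.
p = 3, so q = 3/(3 - 1) = 1.5
|y|^q = 4.1967^1.5 = 8.5973
f*(4.1967) = 8.5973 / 1.5 = 5.7315


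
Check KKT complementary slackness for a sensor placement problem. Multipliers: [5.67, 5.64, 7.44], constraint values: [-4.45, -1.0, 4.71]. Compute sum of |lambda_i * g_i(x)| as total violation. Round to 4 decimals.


KKT complementary slackness check:
lambda_1 * g_1 = 5.67 * -4.45 = -25.2315
lambda_2 * g_2 = 5.64 * -1.0 = -5.64
lambda_3 * g_3 = 7.44 * 4.71 = 35.0424
Total violation = 25.2315 + 5.64 + 35.0424 = 65.9139


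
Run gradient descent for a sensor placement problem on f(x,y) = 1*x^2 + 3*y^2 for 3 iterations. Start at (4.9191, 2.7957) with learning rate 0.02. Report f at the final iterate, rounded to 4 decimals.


Gradient descent on f(x,y) = 1*x^2 + 3*y^2.
Starting point: (4.9191, 2.7957), alpha = 0.02
Step 1: grad_x = 2*1*4.9191 = 9.8382, grad_y = 2*3*2.7957 = 16.7742
  x_1 = 4.9191 - 0.02*9.8382 = 4.7223
  y_1 = 2.7957 - 0.02*16.7742 = 2.4602
Step 2: grad_x = 2*1*4.7223 = 9.4447, grad_y = 2*3*2.4602 = 14.7613
  x_2 = 4.7223 - 0.02*9.4447 = 4.5334
  y_2 = 2.4602 - 0.02*14.7613 = 2.165
Step 3: grad_x = 2*1*4.5334 = 9.0669, grad_y = 2*3*2.165 = 12.9899
  x_3 = 4.5334 - 0.02*9.0669 = 4.3521
  y_3 = 2.165 - 0.02*12.9899 = 1.9052
f(4.3521, 1.9052) = 1*4.3521^2 + 3*1.9052^2 = 29.8301


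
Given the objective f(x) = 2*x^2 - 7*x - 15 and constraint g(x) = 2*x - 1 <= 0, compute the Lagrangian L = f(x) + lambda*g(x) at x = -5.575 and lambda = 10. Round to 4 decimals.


Step 1: Evaluate f(x).
f(-5.575) = 2*(-5.575)^2 - 7*(-5.575) - 15 = 86.1863
Step 2: Evaluate g(x).
g(-5.575) = 2*-5.575 - 1 = -12.15
Step 3: Compute Lagrangian.
L = 86.1863 + 10*-12.15 = -35.3138


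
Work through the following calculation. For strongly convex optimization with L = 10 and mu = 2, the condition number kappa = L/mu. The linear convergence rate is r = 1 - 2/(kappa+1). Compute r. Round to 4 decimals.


Step 1: Compute the condition number.
kappa = L/mu = 10/2 = 5.0
Step 2: Compute the convergence rate.
r = 1 - 2/(kappa + 1) = 1 - 2*mu/(L + mu) = (L - mu)/(L + mu) = 8/12 = 0.6667


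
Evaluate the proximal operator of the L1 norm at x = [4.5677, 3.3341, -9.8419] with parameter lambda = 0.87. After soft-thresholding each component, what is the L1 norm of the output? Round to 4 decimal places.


Soft-thresholding with lambda = 0.87:
prox(4.5677) = sign(4.5677)*max(|4.5677| - 0.87, 0) = 3.6977
prox(3.3341) = sign(3.3341)*max(|3.3341| - 0.87, 0) = 2.4641
prox(-9.8419) = sign(-9.8419)*max(|-9.8419| - 0.87, 0) = -8.9719
prox(x) = [3.6977, 2.4641, -8.9719]
||prox(x)||_1 = 3.6977 + 2.4641 + 8.9719 = 15.1337


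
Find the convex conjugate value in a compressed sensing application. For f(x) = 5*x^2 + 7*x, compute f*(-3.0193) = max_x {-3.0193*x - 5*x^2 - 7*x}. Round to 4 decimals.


f*(y) = sup_x {y*x - a*x^2 - b*x} = sup_x {(y-b)*x - a*x^2}
FOC: (y - b) - 2a*x = 0 => x* = (y - b)/(2a)
x* = (-3.0193 - 7)/(2*5) = -1.0019
f*(-3.0193) = (y-b)^2/(4a) = (-3.0193 - 7)^2/(4*5)
= 100.3864/20 = 5.0193


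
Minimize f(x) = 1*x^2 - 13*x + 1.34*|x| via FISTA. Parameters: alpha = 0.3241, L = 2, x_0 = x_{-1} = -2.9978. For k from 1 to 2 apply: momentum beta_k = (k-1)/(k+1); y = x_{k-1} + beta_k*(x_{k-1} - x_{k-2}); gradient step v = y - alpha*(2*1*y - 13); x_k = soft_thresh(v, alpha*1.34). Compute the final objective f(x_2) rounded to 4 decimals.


FISTA on f(x) = 1*x^2 - 13*x + 1.34*|x|
L = 2, alpha = 0.3241
Iteration 1: beta = 0.0, y = -2.9978 + 0.0*(-2.9978 + 2.9978) = -2.9978
  grad(y) = -18.9956, v = y - alpha*grad = 3.1587
  prox(v) = soft_thresh(3.1587, 0.4343) = 2.7244
Iteration 2: beta = 0.3333, y = 2.7244 + 0.3333*(2.7244 + 2.9978) = 4.6318
  grad(y) = -3.7365, v = y - alpha*grad = 5.8428
  prox(v) = soft_thresh(5.8428, 0.4343) = 5.4085
f(x_2) = 1*5.4085^2 - 13*5.4085 + 1.34*|5.4085| = -33.8112


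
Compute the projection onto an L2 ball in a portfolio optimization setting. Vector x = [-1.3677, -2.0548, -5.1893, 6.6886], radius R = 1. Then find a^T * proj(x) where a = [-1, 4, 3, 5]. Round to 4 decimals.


Step 1: Compute ||x|| (intermediates to 6 decimals).
||x|| = sqrt((-1.3677)^2 + (-2.0548)^2 + (-5.1893)^2 + 6.6886^2) = 8.818107
Step 2: Project.
Since ||x|| > R, scale = R/||x|| = 1/8.818107 = 0.113403, proj(x) = scale * x
proj(x) = [-0.155101, -0.23302, -0.588482, 0.758507]
Step 3: Dot product.
a^T * proj(x) = -1*(-0.155101) + 4*(-0.23302) + 3*(-0.588482) + 5*0.758507 = 1.2501


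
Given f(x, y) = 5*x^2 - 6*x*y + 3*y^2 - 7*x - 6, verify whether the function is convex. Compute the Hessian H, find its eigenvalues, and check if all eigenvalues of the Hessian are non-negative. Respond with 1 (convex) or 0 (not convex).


The Hessian of f(x,y) = 5*x^2 - 6*x*y + 3*y^2 - 7*x - 6 is:
H = [[10, -6], [-6, 6]]
Trace = 10 + 6 = 16
Determinant = 10*6 - (-6)^2 = 24
Discriminant = (16)^2 - 4*24 = 160.0
Eigenvalues: lambda_1 = 1.6754, lambda_2 = 14.3246
The function is convex.

1


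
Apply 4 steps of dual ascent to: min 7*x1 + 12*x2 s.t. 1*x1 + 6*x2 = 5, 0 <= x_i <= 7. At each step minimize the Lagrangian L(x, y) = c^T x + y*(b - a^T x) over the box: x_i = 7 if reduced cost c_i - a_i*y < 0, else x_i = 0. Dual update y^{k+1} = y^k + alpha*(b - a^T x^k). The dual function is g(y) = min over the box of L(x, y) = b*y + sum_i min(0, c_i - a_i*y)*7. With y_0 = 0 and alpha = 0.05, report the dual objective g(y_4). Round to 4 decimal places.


Dual ascent for LP: min 7*x1 + 12*x2, 1*x1 + 6*x2 = 5, 0 <= x_i <= 7
Step 1: y^k = 0.0, reduced costs: (7.0, 12.0)
  x^k = (0.0, 0.0), subgradient = b - a^T x = 5.0
  y^{k+1} = 0.0 + 0.05*5.0 = 0.25
Step 2: y^k = 0.25, reduced costs: (6.75, 10.5)
  x^k = (0.0, 0.0), subgradient = b - a^T x = 5.0
  y^{k+1} = 0.25 + 0.05*5.0 = 0.5
Step 3: y^k = 0.5, reduced costs: (6.5, 9.0)
  x^k = (0.0, 0.0), subgradient = b - a^T x = 5.0
  y^{k+1} = 0.5 + 0.05*5.0 = 0.75
Step 4: y^k = 0.75, reduced costs: (6.25, 7.5)
  x^k = (0.0, 0.0), subgradient = b - a^T x = 5.0
  y^{k+1} = 0.75 + 0.05*5.0 = 1.0
Dual objective at y_4 = 1.0: reduced costs (6.0, 6.0), box minimizer x = (0.0, 0.0)
g(y_4) = b*y + (c1 - a1*y)*x1 + (c2 - a2*y)*x2 = 5*1.0 + 6.0*0.0 + 6.0*0.0 = 5.0 + 0.0 + 0.0 = 5.0


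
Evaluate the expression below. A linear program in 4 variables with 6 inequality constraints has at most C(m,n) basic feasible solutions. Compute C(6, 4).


Each vertex corresponds to some choice of n active constraints out of m, so the number of vertices is at most C(m, n) = m! / (n!(m-n)!).
m = 6, n = 4
Numerator: 6 * 5 * 4 * 3
Denominator: 4! = 24
C(6, 4) = 15


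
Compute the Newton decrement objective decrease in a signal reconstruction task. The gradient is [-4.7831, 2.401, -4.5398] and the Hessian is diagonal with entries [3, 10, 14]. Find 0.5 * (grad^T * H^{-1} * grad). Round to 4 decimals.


Step 1: H is diagonal, so H^(-1) * g = [-1.5944, 0.2401, -0.3243].
Step 2: g^T H^(-1) g = sum_i g_i^2 / H_ii
  = (-4.7831)^2/3 + (2.401)^2/10 + (-4.5398)^2/14
  = 7.626 + 0.5765 + 1.4721 = 9.6746
Step 3: Objective decrease = 0.5 * g^T H^(-1) g = 4.8373


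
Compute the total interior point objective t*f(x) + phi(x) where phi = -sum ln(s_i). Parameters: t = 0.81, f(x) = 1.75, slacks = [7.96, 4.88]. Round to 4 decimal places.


Step 1: Compute log-barrier.
ln values: [2.0744, 1.5851]
phi = -(2.0744 + 1.5851) = -3.6596
Step 2: Compute augmented objective.
t*f(x) = 0.81*1.75 = 1.4175
Total = 1.4175 - 3.6596 = -2.2421


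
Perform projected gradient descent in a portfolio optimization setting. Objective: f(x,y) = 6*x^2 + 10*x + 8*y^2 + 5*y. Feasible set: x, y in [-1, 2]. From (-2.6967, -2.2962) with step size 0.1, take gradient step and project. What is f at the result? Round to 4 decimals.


Step 1: Compute gradient at (-2.6967, -2.2962).
grad_x = 2*6*-2.6967 + 10 = -22.3604
grad_y = 2*8*-2.2962 + 5 = -31.7392
Step 2: Gradient step.
x_raw = -2.6967 - 0.1*-22.3604 = -0.4607
y_raw = -2.2962 - 0.1*-31.7392 = 0.8777
Step 3: Project onto [-1, 2].
x_proj = clip(-0.4607) = -0.4607
y_proj = clip(0.8777) = 0.8777
Step 4: Evaluate f.
f(-0.4607, 0.8777) = 7.2184


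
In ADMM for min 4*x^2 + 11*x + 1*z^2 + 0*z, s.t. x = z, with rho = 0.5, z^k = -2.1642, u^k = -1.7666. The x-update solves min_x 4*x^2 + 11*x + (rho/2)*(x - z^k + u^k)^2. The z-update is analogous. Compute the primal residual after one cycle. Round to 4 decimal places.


ADMM iteration with rho = 0.5, z^k = -2.1642, u^k = -1.7666
Step 1: x-update.
Minimize 4*x^2 + 11*x + (0.5/2)*(x + 2.1642 - 1.7666)^2
FOC: (2*4 + 0.5)*x = -11 + 0.5*(-2.1642 + 1.7666)
x^{k+1} = -1.3175
Step 2: z-update.
Minimize 1*z^2 + 0*z + (0.5/2)*(-1.3175 - z - 1.7666)^2
FOC: (2*1 + 0.5)*z = 0 + 0.5*(-1.3175 - 1.7666)
z^{k+1} = -0.6168
Step 3: u-update.
u^{k+1} = -1.7666 - 1.3175 + 0.6168 = -2.4673
Step 4: Primal residual = |-1.3175 + 0.6168| = 0.7007


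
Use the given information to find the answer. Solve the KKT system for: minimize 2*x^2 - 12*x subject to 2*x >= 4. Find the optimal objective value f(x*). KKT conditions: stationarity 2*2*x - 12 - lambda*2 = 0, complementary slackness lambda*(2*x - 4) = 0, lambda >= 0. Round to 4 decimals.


Step 1: Try lambda = 0 (constraint inactive).
Stationarity: 2*2*x - 12 = 0
x* = 12/(2*2) = 3.0
Check constraint: 2*3.0 = 6.0 >= 4 -- satisfied.
Step 2: Compute optimal value.
f(x*) = 2*3.0^2 - 12*3.0 = -18.0


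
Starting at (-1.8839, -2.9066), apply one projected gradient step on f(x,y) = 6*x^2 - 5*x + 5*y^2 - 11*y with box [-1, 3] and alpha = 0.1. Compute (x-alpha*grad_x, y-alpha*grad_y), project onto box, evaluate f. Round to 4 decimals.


Step 1: Compute gradient at (-1.8839, -2.9066).
grad_x = 2*6*-1.8839 - 5 = -27.6068
grad_y = 2*5*-2.9066 - 11 = -40.066
Step 2: Gradient step.
x_raw = -1.8839 - 0.1*-27.6068 = 0.8768
y_raw = -2.9066 - 0.1*-40.066 = 1.1
Step 3: Project onto [-1, 3].
x_proj = clip(0.8768) = 0.8768
y_proj = clip(1.1) = 1.1
Step 4: Evaluate f.
f(0.8768, 1.1) = -5.8214


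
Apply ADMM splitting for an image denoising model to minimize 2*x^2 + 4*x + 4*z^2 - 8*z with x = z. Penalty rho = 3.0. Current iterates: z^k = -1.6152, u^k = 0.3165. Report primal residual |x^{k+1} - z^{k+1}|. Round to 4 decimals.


ADMM iteration with rho = 3.0, z^k = -1.6152, u^k = 0.3165
Step 1: x-update.
Minimize 2*x^2 + 4*x + (3.0/2)*(x + 1.6152 + 0.3165)^2
FOC: (2*2 + 3.0)*x = -4 + 3.0*(-1.6152 - 0.3165)
x^{k+1} = -1.3993
Step 2: z-update.
Minimize 4*z^2 - 8*z + (3.0/2)*(-1.3993 - z + 0.3165)^2
FOC: (2*4 + 3.0)*z = 8 + 3.0*(-1.3993 + 0.3165)
z^{k+1} = 0.432
Step 3: u-update.
u^{k+1} = 0.3165 - 1.3993 - 0.432 = -1.5148
Step 4: Primal residual = |-1.3993 - 0.432| = 1.8313


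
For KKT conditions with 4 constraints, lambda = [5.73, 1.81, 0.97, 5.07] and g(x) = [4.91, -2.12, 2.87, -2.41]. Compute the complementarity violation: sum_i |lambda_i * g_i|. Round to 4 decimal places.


KKT complementary slackness check:
lambda_1 * g_1 = 5.73 * 4.91 = 28.1343
lambda_2 * g_2 = 1.81 * -2.12 = -3.8372
lambda_3 * g_3 = 0.97 * 2.87 = 2.7839
lambda_4 * g_4 = 5.07 * -2.41 = -12.2187
Total violation = 28.1343 + 3.8372 + 2.7839 + 12.2187 = 46.9741


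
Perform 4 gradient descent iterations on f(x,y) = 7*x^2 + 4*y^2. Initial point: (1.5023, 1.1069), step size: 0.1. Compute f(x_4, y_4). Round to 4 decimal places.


Gradient descent on f(x,y) = 7*x^2 + 4*y^2.
Starting point: (1.5023, 1.1069), alpha = 0.1
Step 1: grad_x = 2*7*1.5023 = 21.0322, grad_y = 2*4*1.1069 = 8.8552
  x_1 = 1.5023 - 0.1*21.0322 = -0.6009
  y_1 = 1.1069 - 0.1*8.8552 = 0.2214
Step 2: grad_x = 2*7*-0.6009 = -8.4129, grad_y = 2*4*0.2214 = 1.771
  x_2 = -0.6009 - 0.1*-8.4129 = 0.2404
  y_2 = 0.2214 - 0.1*1.771 = 0.0443
Step 3: grad_x = 2*7*0.2404 = 3.3652, grad_y = 2*4*0.0443 = 0.3542
  x_3 = 0.2404 - 0.1*3.3652 = -0.0961
  y_3 = 0.0443 - 0.1*0.3542 = 0.0089
Step 4: grad_x = 2*7*-0.0961 = -1.3461, grad_y = 2*4*0.0089 = 0.0708
  x_4 = -0.0961 - 0.1*-1.3461 = 0.0385
  y_4 = 0.0089 - 0.1*0.0708 = 0.0018
f(0.0385, 0.0018) = 7*0.0385^2 + 4*0.0018^2 = 0.0104


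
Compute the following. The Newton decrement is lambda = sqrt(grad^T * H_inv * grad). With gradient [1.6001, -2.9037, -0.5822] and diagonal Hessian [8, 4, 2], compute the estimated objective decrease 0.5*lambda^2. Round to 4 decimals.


Step 1: H is diagonal, so H^(-1) * g = [0.2, -0.7259, -0.2911].
Step 2: g^T H^(-1) g = sum_i g_i^2 / H_ii
  = (1.6001)^2/8 + (-2.9037)^2/4 + (-0.5822)^2/2
  = 0.32 + 2.1079 + 0.1695 = 2.5974
Step 3: Objective decrease = 0.5 * g^T H^(-1) g = 1.2987


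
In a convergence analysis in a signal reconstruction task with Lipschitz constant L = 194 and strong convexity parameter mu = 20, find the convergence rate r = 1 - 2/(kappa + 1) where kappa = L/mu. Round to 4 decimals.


Step 1: Compute the condition number.
kappa = L/mu = 194/20 = 9.7
Step 2: Compute the convergence rate.
r = 1 - 2/(kappa + 1) = 1 - 2*mu/(L + mu) = (L - mu)/(L + mu) = 174/214 = 0.8131


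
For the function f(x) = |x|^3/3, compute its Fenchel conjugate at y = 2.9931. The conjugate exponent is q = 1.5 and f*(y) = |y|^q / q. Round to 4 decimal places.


The conjugate exponent q satisfies 1/p + 1/q = 1.
p = 3, so q = 3/(3 - 1) = 1.5
|y|^q = 2.9931^1.5 = 5.1782
f*(2.9931) = 5.1782 / 1.5 = 3.4522


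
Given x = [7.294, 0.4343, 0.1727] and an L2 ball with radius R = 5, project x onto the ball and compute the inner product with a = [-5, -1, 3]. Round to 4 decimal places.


Step 1: Compute ||x|| (intermediates to 6 decimals).
||x|| = sqrt(7.294^2 + 0.4343^2 + 0.1727^2) = 7.308959
Step 2: Project.
Since ||x|| > R, scale = R/||x|| = 5/7.308959 = 0.684092, proj(x) = scale * x
proj(x) = [4.989767, 0.297101, 0.118143]
Step 3: Dot product.
a^T * proj(x) = -5*4.989767 - 1*0.297101 + 3*0.118143 = -24.8915


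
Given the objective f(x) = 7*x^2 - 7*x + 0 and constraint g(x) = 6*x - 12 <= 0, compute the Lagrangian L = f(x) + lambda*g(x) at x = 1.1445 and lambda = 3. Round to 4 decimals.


Step 1: Evaluate f(x).
f(1.1445) = 7*1.1445^2 - 7*1.1445 + 0 = 1.1577
Step 2: Evaluate g(x).
g(1.1445) = 6*1.1445 - 12 = -5.133
Step 3: Compute Lagrangian.
L = 1.1577 + 3*-5.133 = -14.2413


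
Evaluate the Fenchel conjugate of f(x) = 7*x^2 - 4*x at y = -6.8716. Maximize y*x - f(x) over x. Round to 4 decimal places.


f*(y) = sup_x {y*x - a*x^2 - b*x} = sup_x {(y-b)*x - a*x^2}
FOC: (y - b) - 2a*x = 0 => x* = (y - b)/(2a)
x* = (-6.8716 + 4)/(2*7) = -0.2051
f*(-6.8716) = (y-b)^2/(4a) = (-6.8716 + 4)^2/(4*7)
= 8.2461/28 = 0.2945


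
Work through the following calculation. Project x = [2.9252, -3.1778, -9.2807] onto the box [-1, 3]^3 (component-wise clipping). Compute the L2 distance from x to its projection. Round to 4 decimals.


Project each component onto [-1, 3].
clip(2.9252) = 2.9252, clip(-3.1778) = -1.0, clip(-9.2807) = -1.0
Projection = [2.9252, -1.0, -1.0]
Squared diffs: [0.0, 4.7428, 68.57]
Distance = sqrt(73.3128) = 8.5623


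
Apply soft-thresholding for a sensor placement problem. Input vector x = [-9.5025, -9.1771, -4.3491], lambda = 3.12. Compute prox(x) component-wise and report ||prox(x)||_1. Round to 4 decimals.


Soft-thresholding with lambda = 3.12:
prox(-9.5025) = sign(-9.5025)*max(|-9.5025| - 3.12, 0) = -6.3825
prox(-9.1771) = sign(-9.1771)*max(|-9.1771| - 3.12, 0) = -6.0571
prox(-4.3491) = sign(-4.3491)*max(|-4.3491| - 3.12, 0) = -1.2291
prox(x) = [-6.3825, -6.0571, -1.2291]
||prox(x)||_1 = 6.3825 + 6.0571 + 1.2291 = 13.6687


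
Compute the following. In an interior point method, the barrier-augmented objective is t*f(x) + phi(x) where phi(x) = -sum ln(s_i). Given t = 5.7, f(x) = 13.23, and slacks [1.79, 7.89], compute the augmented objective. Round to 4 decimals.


Step 1: Compute log-barrier.
ln values: [0.5822, 2.0656]
phi = -(0.5822 + 2.0656) = -2.6478
Step 2: Compute augmented objective.
t*f(x) = 5.7*13.23 = 75.411
Total = 75.411 - 2.6478 = 72.7632


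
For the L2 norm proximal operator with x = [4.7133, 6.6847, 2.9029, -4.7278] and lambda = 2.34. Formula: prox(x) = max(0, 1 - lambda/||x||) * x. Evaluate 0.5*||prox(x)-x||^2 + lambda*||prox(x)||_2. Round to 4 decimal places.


Step 1: Compute ||x||.
||x|| = 9.8833
Step 2: Compute scaling factor.
scale = max(0, 1 - 2.34/9.8833) = 0.7632
Step 3: prox(x) = [3.5974, 5.102, 2.2156, -3.6084]
||prox(x)|| = 7.5433
Step 4: Proximal objective.
0.5*||prox-x||^2 = 2.7378
lambda*||prox|| = 17.6513
Total = 20.3891


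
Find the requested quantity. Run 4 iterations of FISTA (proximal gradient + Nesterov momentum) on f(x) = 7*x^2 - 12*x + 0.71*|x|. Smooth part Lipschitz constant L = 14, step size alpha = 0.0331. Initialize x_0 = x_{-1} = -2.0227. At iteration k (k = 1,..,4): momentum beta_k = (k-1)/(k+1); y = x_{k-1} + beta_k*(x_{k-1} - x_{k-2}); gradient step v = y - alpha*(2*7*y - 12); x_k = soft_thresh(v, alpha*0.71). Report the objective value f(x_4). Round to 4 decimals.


FISTA on f(x) = 7*x^2 - 12*x + 0.71*|x|
L = 14, alpha = 0.0331
Iteration 1: beta = 0.0, y = -2.0227 + 0.0*(-2.0227 + 2.0227) = -2.0227
  grad(y) = -40.3178, v = y - alpha*grad = -0.6882
  prox(v) = soft_thresh(-0.6882, 0.0235) = -0.6647
Iteration 2: beta = 0.3333, y = -0.6647 + 0.3333*(-0.6647 + 2.0227) = -0.212
  grad(y) = -14.9681, v = y - alpha*grad = 0.2834
  prox(v) = soft_thresh(0.2834, 0.0235) = 0.2599
Iteration 3: beta = 0.5, y = 0.2599 + 0.5*(0.2599 + 0.6647) = 0.7222
  grad(y) = -1.8886, v = y - alpha*grad = 0.7848
  prox(v) = soft_thresh(0.7848, 0.0235) = 0.7613
Iteration 4: beta = 0.6, y = 0.7613 + 0.6*(0.7613 - 0.2599) = 1.062
  grad(y) = 2.8687, v = y - alpha*grad = 0.9671
  prox(v) = soft_thresh(0.9671, 0.0235) = 0.9436
f(x_4) = 7*0.9436^2 - 12*0.9436 + 0.71*|0.9436| = -4.4206


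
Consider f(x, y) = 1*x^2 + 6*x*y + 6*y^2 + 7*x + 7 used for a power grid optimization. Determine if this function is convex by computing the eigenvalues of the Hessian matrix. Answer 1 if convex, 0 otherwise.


The Hessian of f(x,y) = 1*x^2 + 6*x*y + 6*y^2 + 7*x + 7 is:
H = [[2, 6], [6, 12]]
Trace = 2 + 12 = 14
Determinant = 2*12 - (6)^2 = -12
Discriminant = (14)^2 - 4*-12 = 244.0
Eigenvalues: lambda_1 = -0.8102, lambda_2 = 14.8102
The function is not convex.

0


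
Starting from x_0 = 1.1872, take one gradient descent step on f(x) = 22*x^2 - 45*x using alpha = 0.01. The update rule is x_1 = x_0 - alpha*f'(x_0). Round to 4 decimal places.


We compute the gradient at x_0 and apply the update.
f'(x) = 44*x - 45
f'(1.1872) = 44*1.1872 - 45 = 7.2368
x_1 = 1.1872 - 0.01*7.2368 = 1.1148


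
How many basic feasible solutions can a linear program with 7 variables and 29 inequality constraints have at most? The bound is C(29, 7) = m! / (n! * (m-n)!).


Each vertex corresponds to some choice of n active constraints out of m, so the number of vertices is at most C(m, n) = m! / (n!(m-n)!).
m = 29, n = 7
Numerator: 29 * 28 * 27 * 26 * 25 * 24 * 23
Denominator: 7! = 5040
C(29, 7) = 1560780


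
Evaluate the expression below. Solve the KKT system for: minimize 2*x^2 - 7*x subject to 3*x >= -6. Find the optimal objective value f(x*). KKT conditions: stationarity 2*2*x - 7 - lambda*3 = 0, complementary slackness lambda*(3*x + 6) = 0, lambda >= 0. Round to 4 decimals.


Step 1: Try lambda = 0 (constraint inactive).
Stationarity: 2*2*x - 7 = 0
x* = 7/(2*2) = 1.75
Check constraint: 3*1.75 = 5.25 >= -6 -- satisfied.
Step 2: Compute optimal value.
f(x*) = 2*1.75^2 - 7*1.75 = -6.125


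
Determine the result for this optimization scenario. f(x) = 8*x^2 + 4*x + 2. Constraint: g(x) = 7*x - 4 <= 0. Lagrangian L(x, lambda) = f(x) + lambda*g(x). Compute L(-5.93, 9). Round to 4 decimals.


Step 1: Evaluate f(x).
f(-5.93) = 8*(-5.93)^2 + 4*(-5.93) + 2 = 259.5992
Step 2: Evaluate g(x).
g(-5.93) = 7*-5.93 - 4 = -45.51
Step 3: Compute Lagrangian.
L = 259.5992 + 9*-45.51 = -149.9908


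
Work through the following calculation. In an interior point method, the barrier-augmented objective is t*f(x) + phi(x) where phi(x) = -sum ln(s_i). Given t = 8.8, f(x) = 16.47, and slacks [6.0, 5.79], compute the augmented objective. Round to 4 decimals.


Step 1: Compute log-barrier.
ln values: [1.7918, 1.7561]
phi = -(1.7918 + 1.7561) = -3.5479
Step 2: Compute augmented objective.
t*f(x) = 8.8*16.47 = 144.936
Total = 144.936 - 3.5479 = 141.3881


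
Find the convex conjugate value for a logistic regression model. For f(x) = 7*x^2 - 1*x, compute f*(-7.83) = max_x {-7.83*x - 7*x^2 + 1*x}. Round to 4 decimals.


f*(y) = sup_x {y*x - a*x^2 - b*x} = sup_x {(y-b)*x - a*x^2}
FOC: (y - b) - 2a*x = 0 => x* = (y - b)/(2a)
x* = (-7.83 + 1)/(2*7) = -0.4879
f*(-7.83) = (y-b)^2/(4a) = (-7.83 + 1)^2/(4*7)
= 46.6489/28 = 1.666


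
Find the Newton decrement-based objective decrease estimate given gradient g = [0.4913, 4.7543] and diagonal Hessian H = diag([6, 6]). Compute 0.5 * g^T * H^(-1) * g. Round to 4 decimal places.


Step 1: H is diagonal, so H^(-1) * g = [0.0819, 0.7924].
Step 2: g^T H^(-1) g = sum_i g_i^2 / H_ii
  = (0.4913)^2/6 + (4.7543)^2/6
  = 0.0402 + 3.7672 = 3.8075
Step 3: Objective decrease = 0.5 * g^T H^(-1) g = 1.9037


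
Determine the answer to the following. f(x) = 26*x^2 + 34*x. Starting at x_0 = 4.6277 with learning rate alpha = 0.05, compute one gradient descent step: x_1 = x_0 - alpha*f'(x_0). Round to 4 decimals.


We compute the gradient at x_0 and apply the update.
f'(x) = 52*x + 34
f'(4.6277) = 52*4.6277 + 34 = 274.6404
x_1 = 4.6277 - 0.05*274.6404 = -9.1043


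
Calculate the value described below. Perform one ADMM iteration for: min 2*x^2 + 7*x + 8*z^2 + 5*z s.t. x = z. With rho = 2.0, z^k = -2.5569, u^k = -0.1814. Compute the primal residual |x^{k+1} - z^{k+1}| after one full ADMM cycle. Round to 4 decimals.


ADMM iteration with rho = 2.0, z^k = -2.5569, u^k = -0.1814
Step 1: x-update.
Minimize 2*x^2 + 7*x + (2.0/2)*(x + 2.5569 - 0.1814)^2
FOC: (2*2 + 2.0)*x = -7 + 2.0*(-2.5569 + 0.1814)
x^{k+1} = -1.9585
Step 2: z-update.
Minimize 8*z^2 + 5*z + (2.0/2)*(-1.9585 - z - 0.1814)^2
FOC: (2*8 + 2.0)*z = -5 + 2.0*(-1.9585 - 0.1814)
z^{k+1} = -0.5155
Step 3: u-update.
u^{k+1} = -0.1814 - 1.9585 + 0.5155 = -1.6244
Step 4: Primal residual = |-1.9585 + 0.5155| = 1.443


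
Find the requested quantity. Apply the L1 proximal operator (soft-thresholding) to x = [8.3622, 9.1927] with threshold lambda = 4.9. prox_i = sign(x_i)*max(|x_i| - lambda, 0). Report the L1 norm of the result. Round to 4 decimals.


Soft-thresholding with lambda = 4.9:
prox(8.3622) = sign(8.3622)*max(|8.3622| - 4.9, 0) = 3.4622
prox(9.1927) = sign(9.1927)*max(|9.1927| - 4.9, 0) = 4.2927
prox(x) = [3.4622, 4.2927]
||prox(x)||_1 = 3.4622 + 4.2927 = 7.7549


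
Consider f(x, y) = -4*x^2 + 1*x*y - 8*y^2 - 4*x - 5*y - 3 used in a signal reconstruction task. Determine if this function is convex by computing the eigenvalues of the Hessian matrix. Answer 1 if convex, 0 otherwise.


The Hessian of f(x,y) = -4*x^2 + 1*x*y - 8*y^2 - 4*x - 5*y - 3 is:
H = [[-8, 1], [1, -16]]
Trace = -8 - 16 = -24
Determinant = -8*-16 - (1)^2 = 127
Discriminant = (-24)^2 - 4*127 = 68.0
Eigenvalues: lambda_1 = -16.1231, lambda_2 = -7.8769
The function is not convex.

0


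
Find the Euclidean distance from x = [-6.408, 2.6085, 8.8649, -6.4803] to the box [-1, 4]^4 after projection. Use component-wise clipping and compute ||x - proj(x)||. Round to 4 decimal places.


Project each component onto [-1, 4].
clip(-6.408) = -1.0, clip(2.6085) = 2.6085, clip(8.8649) = 4.0, clip(-6.4803) = -1.0
Projection = [-1.0, 2.6085, 4.0, -1.0]
Squared diffs: [29.2465, 0.0, 23.6673, 30.0337]
Distance = sqrt(82.9475) = 9.1075


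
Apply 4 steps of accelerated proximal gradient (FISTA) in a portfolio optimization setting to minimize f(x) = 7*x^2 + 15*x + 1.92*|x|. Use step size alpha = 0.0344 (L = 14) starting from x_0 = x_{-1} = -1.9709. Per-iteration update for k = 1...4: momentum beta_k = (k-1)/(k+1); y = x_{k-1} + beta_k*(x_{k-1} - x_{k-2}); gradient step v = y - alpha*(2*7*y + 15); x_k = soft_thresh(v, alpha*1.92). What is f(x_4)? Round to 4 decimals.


FISTA on f(x) = 7*x^2 + 15*x + 1.92*|x|
L = 14, alpha = 0.0344
Iteration 1: beta = 0.0, y = -1.9709 + 0.0*(-1.9709 + 1.9709) = -1.9709
  grad(y) = -12.5926, v = y - alpha*grad = -1.5377
  prox(v) = soft_thresh(-1.5377, 0.066) = -1.4717
Iteration 2: beta = 0.3333, y = -1.4717 + 0.3333*(-1.4717 + 1.9709) = -1.3053
  grad(y) = -3.2736, v = y - alpha*grad = -1.1926
  prox(v) = soft_thresh(-1.1926, 0.066) = -1.1266
Iteration 3: beta = 0.5, y = -1.1266 + 0.5*(-1.1266 + 1.4717) = -0.9541
  grad(y) = 1.6431, v = y - alpha*grad = -1.0106
  prox(v) = soft_thresh(-1.0106, 0.066) = -0.9445
Iteration 4: beta = 0.6, y = -0.9445 + 0.6*(-0.9445 + 1.1266) = -0.8353
  grad(y) = 3.3058, v = y - alpha*grad = -0.949
  prox(v) = soft_thresh(-0.949, 0.066) = -0.883
f(x_4) = 7*(-0.883)^2 + 15*(-0.883) + 1.92*|-0.883| = -6.0918


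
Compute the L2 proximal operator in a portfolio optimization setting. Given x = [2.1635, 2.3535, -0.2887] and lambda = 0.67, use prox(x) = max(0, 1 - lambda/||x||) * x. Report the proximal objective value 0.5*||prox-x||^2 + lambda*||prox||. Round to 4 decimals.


Step 1: Compute ||x||.
||x|| = 3.2098
Step 2: Compute scaling factor.
scale = max(0, 1 - 0.67/3.2098) = 0.7913
Step 3: prox(x) = [1.7119, 1.8622, -0.2284]
||prox(x)|| = 2.5398
Step 4: Proximal objective.
0.5*||prox-x||^2 = 0.2245
lambda*||prox|| = 1.7017
Total = 1.9261


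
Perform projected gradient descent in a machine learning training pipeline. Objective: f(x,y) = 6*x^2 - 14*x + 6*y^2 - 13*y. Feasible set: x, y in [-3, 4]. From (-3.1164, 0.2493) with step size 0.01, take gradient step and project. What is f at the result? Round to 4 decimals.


Step 1: Compute gradient at (-3.1164, 0.2493).
grad_x = 2*6*-3.1164 - 14 = -51.3968
grad_y = 2*6*0.2493 - 13 = -10.0084
Step 2: Gradient step.
x_raw = -3.1164 - 0.01*-51.3968 = -2.6024
y_raw = 0.2493 - 0.01*-10.0084 = 0.3494
Step 3: Project onto [-3, 4].
x_proj = clip(-2.6024) = -2.6024
y_proj = clip(0.3494) = 0.3494
Step 4: Evaluate f.
f(-2.6024, 0.3494) = 73.2604


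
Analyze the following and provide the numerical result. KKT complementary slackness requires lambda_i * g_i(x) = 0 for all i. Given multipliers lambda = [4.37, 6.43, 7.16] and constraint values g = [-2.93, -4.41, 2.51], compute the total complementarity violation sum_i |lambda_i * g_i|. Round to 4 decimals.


KKT complementary slackness check:
lambda_1 * g_1 = 4.37 * -2.93 = -12.8041
lambda_2 * g_2 = 6.43 * -4.41 = -28.3563
lambda_3 * g_3 = 7.16 * 2.51 = 17.9716
Total violation = 12.8041 + 28.3563 + 17.9716 = 59.132


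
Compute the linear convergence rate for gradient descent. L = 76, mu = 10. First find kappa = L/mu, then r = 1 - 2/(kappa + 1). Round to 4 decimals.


Step 1: Compute the condition number.
kappa = L/mu = 76/10 = 7.6
Step 2: Compute the convergence rate.
r = 1 - 2/(kappa + 1) = 1 - 2*mu/(L + mu) = (L - mu)/(L + mu) = 66/86 = 0.7674


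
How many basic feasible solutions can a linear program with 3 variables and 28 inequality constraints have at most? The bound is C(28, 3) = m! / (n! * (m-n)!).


Each vertex corresponds to some choice of n active constraints out of m, so the number of vertices is at most C(m, n) = m! / (n!(m-n)!).
m = 28, n = 3
Numerator: 28 * 27 * 26
Denominator: 3! = 6
C(28, 3) = 3276


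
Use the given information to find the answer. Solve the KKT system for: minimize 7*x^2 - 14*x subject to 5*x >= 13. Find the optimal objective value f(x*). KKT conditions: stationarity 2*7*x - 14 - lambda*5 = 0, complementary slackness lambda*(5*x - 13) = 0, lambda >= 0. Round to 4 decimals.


Step 1: Try lambda = 0 (constraint inactive).
x_unc = 14/(2*7) = 1.0
Check: 5*1.0 = 5.0 < 13 -- violated!
Step 2: Constraint must be active: 5*x = 13
x* = 13/5 = 2.6
lambda = (2*7*2.6 - 14)/5 = 4.48
Step 3: Compute optimal value.
f(x*) = 7*2.6^2 - 14*2.6 = 10.92


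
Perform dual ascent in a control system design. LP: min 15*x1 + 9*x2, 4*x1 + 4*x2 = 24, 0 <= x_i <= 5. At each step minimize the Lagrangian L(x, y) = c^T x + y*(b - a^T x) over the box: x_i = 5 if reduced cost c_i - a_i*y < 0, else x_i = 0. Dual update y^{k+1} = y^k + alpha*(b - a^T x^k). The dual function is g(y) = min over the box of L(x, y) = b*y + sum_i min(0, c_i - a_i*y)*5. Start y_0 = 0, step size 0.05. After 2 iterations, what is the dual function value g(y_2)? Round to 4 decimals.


Dual ascent for LP: min 15*x1 + 9*x2, 4*x1 + 4*x2 = 24, 0 <= x_i <= 5
Step 1: y^k = 0.0, reduced costs: (15.0, 9.0)
  x^k = (0.0, 0.0), subgradient = b - a^T x = 24.0
  y^{k+1} = 0.0 + 0.05*24.0 = 1.2
Step 2: y^k = 1.2, reduced costs: (10.2, 4.2)
  x^k = (0.0, 0.0), subgradient = b - a^T x = 24.0
  y^{k+1} = 1.2 + 0.05*24.0 = 2.4
Dual objective at y_2 = 2.4: reduced costs (5.4, -0.6), box minimizer x = (0.0, 5.0)
g(y_2) = b*y + (c1 - a1*y)*x1 + (c2 - a2*y)*x2 = 24*2.4 + 5.4*0.0 + (-0.6)*5.0 = 57.6 + 0.0 - 3.0 = 54.6


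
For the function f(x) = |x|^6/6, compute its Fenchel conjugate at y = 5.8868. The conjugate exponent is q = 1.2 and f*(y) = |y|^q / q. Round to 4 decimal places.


The conjugate exponent q satisfies 1/p + 1/q = 1.
p = 6, so q = 6/(6 - 1) = 1.2
|y|^q = 5.8868^1.2 = 8.3918
f*(5.8868) = 8.3918 / 1.2 = 6.9932


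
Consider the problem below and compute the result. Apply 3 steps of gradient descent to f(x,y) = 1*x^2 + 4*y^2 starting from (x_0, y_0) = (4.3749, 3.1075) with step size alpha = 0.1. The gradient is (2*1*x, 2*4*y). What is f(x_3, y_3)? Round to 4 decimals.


Gradient descent on f(x,y) = 1*x^2 + 4*y^2.
Starting point: (4.3749, 3.1075), alpha = 0.1
Step 1: grad_x = 2*1*4.3749 = 8.7498, grad_y = 2*4*3.1075 = 24.86
  x_1 = 4.3749 - 0.1*8.7498 = 3.4999
  y_1 = 3.1075 - 0.1*24.86 = 0.6215
Step 2: grad_x = 2*1*3.4999 = 6.9998, grad_y = 2*4*0.6215 = 4.972
  x_2 = 3.4999 - 0.1*6.9998 = 2.7999
  y_2 = 0.6215 - 0.1*4.972 = 0.1243
Step 3: grad_x = 2*1*2.7999 = 5.5999, grad_y = 2*4*0.1243 = 0.9944
  x_3 = 2.7999 - 0.1*5.5999 = 2.2399
  y_3 = 0.1243 - 0.1*0.9944 = 0.0249
f(2.2399, 0.0249) = 1*2.2399^2 + 4*0.0249^2 = 5.0198


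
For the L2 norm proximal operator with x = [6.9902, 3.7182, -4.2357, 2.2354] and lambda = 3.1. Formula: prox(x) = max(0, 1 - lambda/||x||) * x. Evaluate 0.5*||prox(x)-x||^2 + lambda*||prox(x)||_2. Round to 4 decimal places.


Step 1: Compute ||x||.
||x|| = 9.2534
Step 2: Compute scaling factor.
scale = max(0, 1 - 3.1/9.2534) = 0.665
Step 3: prox(x) = [4.6484, 2.4726, -2.8167, 1.4865]
||prox(x)|| = 6.1534
Step 4: Proximal objective.
0.5*||prox-x||^2 = 4.805
lambda*||prox|| = 19.0755
Total = 23.8807


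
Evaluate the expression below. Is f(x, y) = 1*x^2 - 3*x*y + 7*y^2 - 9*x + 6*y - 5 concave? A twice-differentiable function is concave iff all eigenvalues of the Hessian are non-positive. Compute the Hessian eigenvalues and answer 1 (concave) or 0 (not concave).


The Hessian of f(x,y) = 1*x^2 - 3*x*y + 7*y^2 - 9*x + 6*y - 5 is:
H = [[2, -3], [-3, 14]]
Trace = 2 + 14 = 16
Determinant = 2*14 - (-3)^2 = 19
Discriminant = (16)^2 - 4*19 = 180.0
Eigenvalues: lambda_1 = 1.2918, lambda_2 = 14.7082
The function is not concave.

0


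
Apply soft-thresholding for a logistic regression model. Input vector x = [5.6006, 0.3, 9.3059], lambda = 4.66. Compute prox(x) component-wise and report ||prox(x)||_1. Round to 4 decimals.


Soft-thresholding with lambda = 4.66:
prox(5.6006) = sign(5.6006)*max(|5.6006| - 4.66, 0) = 0.9406
prox(0.3) = sign(0.3)*max(|0.3| - 4.66, 0) = 0.0
prox(9.3059) = sign(9.3059)*max(|9.3059| - 4.66, 0) = 4.6459
prox(x) = [0.9406, 0.0, 4.6459]
||prox(x)||_1 = 0.9406 + 0.0 + 4.6459 = 5.5865


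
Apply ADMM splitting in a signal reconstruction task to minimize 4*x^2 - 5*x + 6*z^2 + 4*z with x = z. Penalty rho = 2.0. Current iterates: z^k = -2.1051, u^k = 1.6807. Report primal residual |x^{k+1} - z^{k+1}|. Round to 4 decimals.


ADMM iteration with rho = 2.0, z^k = -2.1051, u^k = 1.6807
Step 1: x-update.
Minimize 4*x^2 - 5*x + (2.0/2)*(x + 2.1051 + 1.6807)^2
FOC: (2*4 + 2.0)*x = 5 + 2.0*(-2.1051 - 1.6807)
x^{k+1} = -0.2572
Step 2: z-update.
Minimize 6*z^2 + 4*z + (2.0/2)*(-0.2572 - z + 1.6807)^2
FOC: (2*6 + 2.0)*z = -4 + 2.0*(-0.2572 + 1.6807)
z^{k+1} = -0.0824
Step 3: u-update.
u^{k+1} = 1.6807 - 0.2572 + 0.0824 = 1.5059
Step 4: Primal residual = |-0.2572 + 0.0824| = 0.1748


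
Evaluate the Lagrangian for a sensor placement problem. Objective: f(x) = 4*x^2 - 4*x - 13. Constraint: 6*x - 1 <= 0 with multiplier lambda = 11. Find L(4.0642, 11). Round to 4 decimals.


Step 1: Evaluate f(x).
f(4.0642) = 4*4.0642^2 - 4*4.0642 - 13 = 36.8141
Step 2: Evaluate g(x).
g(4.0642) = 6*4.0642 - 1 = 23.3852
Step 3: Compute Lagrangian.
L = 36.8141 + 11*23.3852 = 294.0513


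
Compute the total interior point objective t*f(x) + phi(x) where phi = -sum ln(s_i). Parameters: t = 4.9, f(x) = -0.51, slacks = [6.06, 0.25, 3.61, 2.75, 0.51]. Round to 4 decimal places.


Step 1: Compute log-barrier.
ln values: [1.8017, -1.3863, 1.2837, 1.0116, -0.6733]
phi = -(1.8017 - 1.3863 + 1.2837 + 1.0116 - 0.6733) = -2.0374
Step 2: Compute augmented objective.
t*f(x) = 4.9*-0.51 = -2.499
Total = -2.499 - 2.0374 = -4.5364


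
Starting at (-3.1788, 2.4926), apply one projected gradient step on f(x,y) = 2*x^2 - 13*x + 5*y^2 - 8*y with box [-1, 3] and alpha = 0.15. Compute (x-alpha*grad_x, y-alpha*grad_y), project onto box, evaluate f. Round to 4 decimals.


Step 1: Compute gradient at (-3.1788, 2.4926).
grad_x = 2*2*-3.1788 - 13 = -25.7152
grad_y = 2*5*2.4926 - 8 = 16.926
Step 2: Gradient step.
x_raw = -3.1788 - 0.15*-25.7152 = 0.6785
y_raw = 2.4926 - 0.15*16.926 = -0.0463
Step 3: Project onto [-1, 3].
x_proj = clip(0.6785) = 0.6785
y_proj = clip(-0.0463) = -0.0463
Step 4: Evaluate f.
f(0.6785, -0.0463) = -7.5185


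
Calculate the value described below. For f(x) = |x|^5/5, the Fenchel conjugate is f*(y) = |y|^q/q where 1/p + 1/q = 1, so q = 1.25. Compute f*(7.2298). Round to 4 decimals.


The conjugate exponent q satisfies 1/p + 1/q = 1.
p = 5, so q = 5/(5 - 1) = 1.25
|y|^q = 7.2298^1.25 = 11.8552
f*(7.2298) = 11.8552 / 1.25 = 9.4841


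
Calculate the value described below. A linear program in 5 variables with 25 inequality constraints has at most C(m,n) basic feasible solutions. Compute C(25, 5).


Each vertex corresponds to some choice of n active constraints out of m, so the number of vertices is at most C(m, n) = m! / (n!(m-n)!).
m = 25, n = 5
Numerator: 25 * 24 * 23 * 22 * 21
Denominator: 5! = 120
C(25, 5) = 53130


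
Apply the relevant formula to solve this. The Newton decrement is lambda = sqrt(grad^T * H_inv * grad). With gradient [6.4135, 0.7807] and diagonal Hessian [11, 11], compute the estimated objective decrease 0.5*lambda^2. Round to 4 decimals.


Step 1: H is diagonal, so H^(-1) * g = [0.583, 0.071].
Step 2: g^T H^(-1) g = sum_i g_i^2 / H_ii
  = (6.4135)^2/11 + (0.7807)^2/11
  = 3.7394 + 0.0554 = 3.7948
Step 3: Objective decrease = 0.5 * g^T H^(-1) g = 1.8974


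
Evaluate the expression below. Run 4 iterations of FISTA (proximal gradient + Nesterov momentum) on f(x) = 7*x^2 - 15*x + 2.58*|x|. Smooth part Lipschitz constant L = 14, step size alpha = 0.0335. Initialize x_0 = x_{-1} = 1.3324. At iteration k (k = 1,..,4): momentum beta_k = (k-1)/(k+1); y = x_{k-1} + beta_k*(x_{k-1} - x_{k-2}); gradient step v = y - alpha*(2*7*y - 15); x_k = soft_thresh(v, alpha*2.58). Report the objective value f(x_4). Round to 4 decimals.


FISTA on f(x) = 7*x^2 - 15*x + 2.58*|x|
L = 14, alpha = 0.0335
Iteration 1: beta = 0.0, y = 1.3324 + 0.0*(1.3324 - 1.3324) = 1.3324
  grad(y) = 3.6536, v = y - alpha*grad = 1.21
  prox(v) = soft_thresh(1.21, 0.0864) = 1.1236
Iteration 2: beta = 0.3333, y = 1.1236 + 0.3333*(1.1236 - 1.3324) = 1.054
  grad(y) = -0.2445, v = y - alpha*grad = 1.0622
  prox(v) = soft_thresh(1.0622, 0.0864) = 0.9757
Iteration 3: beta = 0.5, y = 0.9757 + 0.5*(0.9757 - 1.1236) = 0.9018
  grad(y) = -2.3748, v = y - alpha*grad = 0.9814
  prox(v) = soft_thresh(0.9814, 0.0864) = 0.8949
Iteration 4: beta = 0.6, y = 0.8949 + 0.6*(0.8949 - 0.9757) = 0.8464
  grad(y) = -3.1497, v = y - alpha*grad = 0.952
  prox(v) = soft_thresh(0.952, 0.0864) = 0.8655
f(x_4) = 7*0.8655^2 - 15*0.8655 + 2.58*|0.8655| = -5.5059
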